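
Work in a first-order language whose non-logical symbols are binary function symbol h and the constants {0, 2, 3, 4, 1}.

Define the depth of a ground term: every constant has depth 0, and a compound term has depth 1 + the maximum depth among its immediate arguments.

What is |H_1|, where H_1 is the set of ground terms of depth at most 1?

30

If N_k denotes the number of depth-≤k ground terms, the 5 constants give N_0 = 5, and each function symbol of arity r contributes N_{k-1}^r new terms at level k: N_k = 5 + N_{k-1}^2.
N_0 = 5
N_1 = 5 + 5^2 = 30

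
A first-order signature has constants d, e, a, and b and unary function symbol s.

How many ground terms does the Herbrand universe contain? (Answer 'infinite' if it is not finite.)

infinite

The signature has at least one function symbol (s, arity 1) and at least one constant (d).
Iterating s gives infinitely many distinct ground terms: d, s(d), s(s(d)), ...
So the Herbrand universe is infinite.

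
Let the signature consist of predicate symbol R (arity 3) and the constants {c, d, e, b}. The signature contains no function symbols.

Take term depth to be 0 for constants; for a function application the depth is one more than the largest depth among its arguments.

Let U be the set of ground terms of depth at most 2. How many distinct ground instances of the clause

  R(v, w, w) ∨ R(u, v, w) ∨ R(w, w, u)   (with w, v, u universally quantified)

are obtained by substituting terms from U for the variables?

Ground terms of depth ≤ 2:
  With no function symbols every ground term is a constant, so there are exactly 4 ground terms at every depth bound.
  N_0 = 4
  N_1 = 4
  N_2 = 4
So there are 4 ground terms available for substitution.
The body mentions every one of the 3 quantified variables; since ground terms form a free algebra, no two substitutions collapse to the same formula.
Number of ground instances = 4^3 = 64.

64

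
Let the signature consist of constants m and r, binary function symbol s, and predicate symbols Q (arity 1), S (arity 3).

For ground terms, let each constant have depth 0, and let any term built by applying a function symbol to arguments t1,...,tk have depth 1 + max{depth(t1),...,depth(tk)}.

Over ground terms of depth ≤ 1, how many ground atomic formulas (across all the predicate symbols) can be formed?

First count ground terms of depth ≤ 1.
Write N_k for the number of ground terms of depth ≤ k. A term of depth ≤ k is either a constant or a function symbol applied to arguments of depth ≤ k−1, so N_k = 2 + N_{k-1}^2.
N_0 = 2
N_1 = 2 + 2^2 = 6
So |H| = 6.
Each predicate of arity r yields |H|^r ground atoms (one per choice of an r-tuple from H):
  Q: 6;  S: 6^3 = 216
Total ground atoms: 6 + 216 = 222.

222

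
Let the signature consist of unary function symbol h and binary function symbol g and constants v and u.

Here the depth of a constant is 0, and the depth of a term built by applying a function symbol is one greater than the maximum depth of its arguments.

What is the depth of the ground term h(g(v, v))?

2

depth(g(v, v)) = 1 + max(0, 0) = 1
depth(h(g(v, v))) = 1 + depth(g(v, v)) = 1 + 1 = 2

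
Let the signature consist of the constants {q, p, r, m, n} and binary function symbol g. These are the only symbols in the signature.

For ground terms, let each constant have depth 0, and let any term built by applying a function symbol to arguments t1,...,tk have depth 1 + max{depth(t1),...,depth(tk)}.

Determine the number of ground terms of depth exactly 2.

Let N_k count ground terms of depth at most k. Each non-constant term of depth ≤ k is some function symbol applied to depth-≤(k−1) arguments, giving N_k = 5 + N_{k-1}^2.
N_0 = 5
N_1 = 5 + 5^2 = 30
N_2 = 5 + 30^2 = 905
Terms of depth exactly 2: N_2 − N_1 = 905 − 30 = 875.

875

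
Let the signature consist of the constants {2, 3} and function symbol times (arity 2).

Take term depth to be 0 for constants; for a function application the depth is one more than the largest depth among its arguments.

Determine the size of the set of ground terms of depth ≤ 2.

Count level by level. With function symbols times/2, the terms of depth ≤ k are the 2 constants together with each function applied to depth-≤(k−1) tuples, so N_k = 2 + N_{k-1}^2.
N_0 = 2
N_1 = 2 + 2^2 = 6
N_2 = 2 + 6^2 = 38

38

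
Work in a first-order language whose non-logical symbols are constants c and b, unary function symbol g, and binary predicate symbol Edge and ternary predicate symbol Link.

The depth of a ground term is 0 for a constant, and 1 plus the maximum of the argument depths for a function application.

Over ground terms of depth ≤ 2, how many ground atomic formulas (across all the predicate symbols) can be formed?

252

First count ground terms of depth ≤ 2.
Let N_k = |{terms of depth ≤ k}|. Then N_0 = 2 and N_k = 2 + N_{k-1} for k ≥ 1 (one summand per function symbol, arity giving the exponent).
N_0 = 2
N_1 = 2 + 2 = 4
N_2 = 2 + 4 = 6
Explicitly: c, b, g(c), g(b), g(g(c)), g(g(b)).
So |H| = 6.
A ground atom is a predicate applied to a tuple of terms from H, so the count is the sum over predicates of |H|^arity:
  Edge: 6^2 = 36;  Link: 6^3 = 216
Total ground atoms: 36 + 216 = 252.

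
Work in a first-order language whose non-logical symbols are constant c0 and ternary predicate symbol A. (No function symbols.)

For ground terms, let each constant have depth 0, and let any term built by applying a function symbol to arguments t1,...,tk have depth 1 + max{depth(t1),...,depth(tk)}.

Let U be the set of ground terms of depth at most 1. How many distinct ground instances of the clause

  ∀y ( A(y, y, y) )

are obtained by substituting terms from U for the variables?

Ground terms of depth ≤ 1:
  With no function symbols every ground term is a constant, so there is exactly 1 ground term at every depth bound.
  N_0 = 1
  N_1 = 1
So there is exactly 1 ground term available for substitution.
There is 1 variable to instantiate (y),  occurring in at least one literal, so different choices give different ground instances.
Number of ground instances = 1.

1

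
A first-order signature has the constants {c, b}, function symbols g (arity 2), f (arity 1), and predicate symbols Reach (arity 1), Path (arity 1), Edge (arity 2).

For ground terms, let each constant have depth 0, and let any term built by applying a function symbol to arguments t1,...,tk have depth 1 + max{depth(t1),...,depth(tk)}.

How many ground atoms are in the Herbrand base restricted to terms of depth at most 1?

First count ground terms of depth ≤ 1.
Write N_k for the number of ground terms of depth ≤ k. A term of depth ≤ k is either a constant or a function symbol applied to arguments of depth ≤ k−1, so N_k = 2 + N_{k-1}^2 + N_{k-1}.
N_0 = 2
N_1 = 2 + 2^2 + 2 = 8
So |H| = 8.
Each predicate of arity r yields |H|^r ground atoms (one per choice of an r-tuple from H):
  Reach: 8;  Path: 8;  Edge: 8^2 = 64
Total ground atoms: 8 + 8 + 64 = 80.

80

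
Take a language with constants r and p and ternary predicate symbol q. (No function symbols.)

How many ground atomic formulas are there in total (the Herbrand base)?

With no function symbols, the Herbrand universe is just the 2 constants.
Ground atoms per predicate: q: 2^3 = 8.
Herbrand base size = 8 = 8.

8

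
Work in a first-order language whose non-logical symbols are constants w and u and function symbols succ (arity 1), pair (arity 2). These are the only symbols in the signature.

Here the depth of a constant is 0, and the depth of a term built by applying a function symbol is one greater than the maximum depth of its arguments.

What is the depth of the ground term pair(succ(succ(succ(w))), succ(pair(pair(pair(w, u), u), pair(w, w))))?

depth(succ(w)) = 1 + depth(w) = 1 + 0 = 1
depth(succ(succ(w))) = 1 + depth(succ(w)) = 1 + 1 = 2
depth(succ(succ(succ(w)))) = 1 + depth(succ(succ(w))) = 1 + 2 = 3
depth(pair(w, u)) = 1 + max(0, 0) = 1
depth(pair(pair(w, u), u)) = 1 + max(1, 0) = 2
depth(pair(w, w)) = 1 + max(0, 0) = 1
depth(pair(pair(pair(w, u), u), pair(w, w))) = 1 + max(2, 1) = 3
depth(succ(pair(pair(pair(w, u), u), pair(w, w)))) = 1 + depth(pair(pair(pair(w, u), u), pair(w, w))) = 1 + 3 = 4
depth(pair(succ(succ(succ(w))), succ(pair(pair(pair(w, u), u), pair(w, w))))) = 1 + max(3, 4) = 5

5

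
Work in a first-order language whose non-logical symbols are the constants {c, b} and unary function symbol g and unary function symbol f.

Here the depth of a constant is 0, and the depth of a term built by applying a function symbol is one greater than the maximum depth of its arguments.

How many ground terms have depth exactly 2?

If N_k denotes the number of depth-≤k ground terms, the 2 constants give N_0 = 2, and each function symbol of arity r contributes N_{k-1}^r new terms at level k: N_k = 2 + N_{k-1} + N_{k-1}.
N_0 = 2
N_1 = 2 + 2 + 2 = 6
N_2 = 2 + 6 + 6 = 14
Terms of depth exactly 2: N_2 − N_1 = 14 − 6 = 8.

8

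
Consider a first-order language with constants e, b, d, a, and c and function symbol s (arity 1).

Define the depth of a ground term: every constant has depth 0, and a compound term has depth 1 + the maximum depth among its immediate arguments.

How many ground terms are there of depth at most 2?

Count level by level. With function symbols s/1, the terms of depth ≤ k are the 5 constants together with each function applied to depth-≤(k−1) tuples, so N_k = 5 + N_{k-1}.
N_0 = 5
N_1 = 5 + 5 = 10
N_2 = 5 + 10 = 15

15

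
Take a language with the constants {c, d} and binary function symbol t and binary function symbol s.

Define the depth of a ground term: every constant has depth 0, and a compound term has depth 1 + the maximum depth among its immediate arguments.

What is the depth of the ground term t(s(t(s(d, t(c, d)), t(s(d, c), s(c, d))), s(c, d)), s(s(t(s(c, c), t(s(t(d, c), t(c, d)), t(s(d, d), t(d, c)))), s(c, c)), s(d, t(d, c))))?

7

depth(t(c, d)) = 1 + max(0, 0) = 1
depth(s(d, t(c, d))) = 1 + max(0, 1) = 2
depth(s(d, c)) = 1 + max(0, 0) = 1
depth(s(c, d)) = 1 + max(0, 0) = 1
depth(t(s(d, c), s(c, d))) = 1 + max(1, 1) = 2
depth(t(s(d, t(c, d)), t(s(d, c), s(c, d)))) = 1 + max(2, 2) = 3
depth(s(t(s(d, t(c, d)), t(s(d, c), s(c, d))), s(c, d))) = 1 + max(3, 1) = 4
depth(s(c, c)) = 1 + max(0, 0) = 1
depth(t(d, c)) = 1 + max(0, 0) = 1
depth(s(t(d, c), t(c, d))) = 1 + max(1, 1) = 2
depth(s(d, d)) = 1 + max(0, 0) = 1
depth(t(s(d, d), t(d, c))) = 1 + max(1, 1) = 2
depth(t(s(t(d, c), t(c, d)), t(s(d, d), t(d, c)))) = 1 + max(2, 2) = 3
depth(t(s(c, c), t(s(t(d, c), t(c, d)), t(s(d, d), t(d, c))))) = 1 + max(1, 3) = 4
depth(s(t(s(c, c), t(s(t(d, c), t(c, d)), t(s(d, d), t(d, c)))), s(c, c))) = 1 + max(4, 1) = 5
depth(s(d, t(d, c))) = 1 + max(0, 1) = 2
depth(s(s(t(s(c, c), t(s(t(d, c), t(c, d)), t(s(d, d), t(d, c)))), s(c, c)), s(d, t(d, c)))) = 1 + max(5, 2) = 6
depth(t(s(t(s(d, t(c, d)), t(s(d, c), s(c, d))), s(c, d)), s(s(t(s(c, c), t(s(t(d, c), t(c, d)), t(s(d, d), t(d, c)))), s(c, c)), s(d, t(d, c))))) = 1 + max(4, 6) = 7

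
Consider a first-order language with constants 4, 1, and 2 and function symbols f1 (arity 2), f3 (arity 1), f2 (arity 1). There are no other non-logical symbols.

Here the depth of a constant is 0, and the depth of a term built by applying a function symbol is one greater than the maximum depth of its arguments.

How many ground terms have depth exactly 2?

345

Let N_k count ground terms of depth at most k. Each non-constant term of depth ≤ k is some function symbol applied to depth-≤(k−1) arguments, giving N_k = 3 + N_{k-1}^2 + N_{k-1} + N_{k-1}.
N_0 = 3
N_1 = 3 + 3^2 + 3 + 3 = 18
N_2 = 3 + 18^2 + 18 + 18 = 363
Terms of depth exactly 2: N_2 − N_1 = 363 − 18 = 345.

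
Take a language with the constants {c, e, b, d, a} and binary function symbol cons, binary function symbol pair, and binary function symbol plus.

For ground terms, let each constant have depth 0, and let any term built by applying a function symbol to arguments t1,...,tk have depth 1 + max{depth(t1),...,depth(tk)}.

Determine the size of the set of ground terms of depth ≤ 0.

If N_k denotes the number of depth-≤k ground terms, the 5 constants give N_0 = 5, and each function symbol of arity r contributes N_{k-1}^r new terms at level k: N_k = 5 + N_{k-1}^2 + N_{k-1}^2 + N_{k-1}^2.
N_0 = 5
Explicitly: c, e, b, d, a.

5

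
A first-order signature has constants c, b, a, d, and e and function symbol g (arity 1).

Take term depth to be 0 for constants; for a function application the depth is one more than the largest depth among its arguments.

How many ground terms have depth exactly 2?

Count level by level. With function symbols g/1, the terms of depth ≤ k are the 5 constants together with each function applied to depth-≤(k−1) tuples, so N_k = 5 + N_{k-1}.
N_0 = 5
N_1 = 5 + 5 = 10
N_2 = 5 + 10 = 15
Terms of depth exactly 2: N_2 − N_1 = 15 − 10 = 5.

5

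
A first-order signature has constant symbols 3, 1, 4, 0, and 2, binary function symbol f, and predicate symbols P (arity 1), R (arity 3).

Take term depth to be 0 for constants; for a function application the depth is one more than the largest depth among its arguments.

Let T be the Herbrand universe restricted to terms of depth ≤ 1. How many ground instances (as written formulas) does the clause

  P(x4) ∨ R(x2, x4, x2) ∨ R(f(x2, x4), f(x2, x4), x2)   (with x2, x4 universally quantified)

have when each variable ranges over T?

900

Ground terms of depth ≤ 1:
  Let N_k count ground terms of depth at most k. Each non-constant term of depth ≤ k is some function symbol applied to depth-≤(k−1) arguments, giving N_k = 5 + N_{k-1}^2.
  N_0 = 5
  N_1 = 5 + 5^2 = 30
So there are 30 ground terms available for substitution.
The clause has 2 distinct variables (x2, x4), each appearing in the body. In the free term algebra distinct substitutions yield syntactically distinct ground instances.
Number of ground instances = 30^2 = 900.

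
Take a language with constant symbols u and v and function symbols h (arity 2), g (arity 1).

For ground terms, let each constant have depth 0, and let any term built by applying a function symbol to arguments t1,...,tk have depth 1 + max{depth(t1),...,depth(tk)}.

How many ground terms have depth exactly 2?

66

Write N_k for the number of ground terms of depth ≤ k. A term of depth ≤ k is either a constant or a function symbol applied to arguments of depth ≤ k−1, so N_k = 2 + N_{k-1}^2 + N_{k-1}.
N_0 = 2
N_1 = 2 + 2^2 + 2 = 8
N_2 = 2 + 8^2 + 8 = 74
Terms of depth exactly 2: N_2 − N_1 = 74 − 8 = 66.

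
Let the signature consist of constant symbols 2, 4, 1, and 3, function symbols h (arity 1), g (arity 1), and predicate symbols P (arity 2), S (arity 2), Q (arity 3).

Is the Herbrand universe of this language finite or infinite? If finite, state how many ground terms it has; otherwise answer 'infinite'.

The signature has at least one function symbol (h, arity 1) and at least one constant (2).
Iterating h gives infinitely many distinct ground terms: 2, h(2), h(h(2)), ...
So the Herbrand universe is infinite.

infinite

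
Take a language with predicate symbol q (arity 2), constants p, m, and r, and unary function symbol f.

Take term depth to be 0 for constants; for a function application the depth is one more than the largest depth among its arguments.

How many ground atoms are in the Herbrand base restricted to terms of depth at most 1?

First count ground terms of depth ≤ 1.
If N_k denotes the number of depth-≤k ground terms, the 3 constants give N_0 = 3, and each function symbol of arity r contributes N_{k-1}^r new terms at level k: N_k = 3 + N_{k-1}.
N_0 = 3
N_1 = 3 + 3 = 6
Explicitly: p, m, r, f(p), f(m), f(r).
So |H| = 6.
For each predicate symbol, the number of ground atoms is |H| raised to its arity; summing:
  q: 6^2 = 36
Total ground atoms: 36.

36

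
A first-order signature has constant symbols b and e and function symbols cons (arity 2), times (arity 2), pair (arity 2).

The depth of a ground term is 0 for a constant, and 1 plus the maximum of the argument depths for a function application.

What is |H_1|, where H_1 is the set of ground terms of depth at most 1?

Count level by level. With function symbols cons/2, times/2, pair/2, the terms of depth ≤ k are the 2 constants together with each function applied to depth-≤(k−1) tuples, so N_k = 2 + N_{k-1}^2 + N_{k-1}^2 + N_{k-1}^2.
N_0 = 2
N_1 = 2 + 2^2 + 2^2 + 2^2 = 14

14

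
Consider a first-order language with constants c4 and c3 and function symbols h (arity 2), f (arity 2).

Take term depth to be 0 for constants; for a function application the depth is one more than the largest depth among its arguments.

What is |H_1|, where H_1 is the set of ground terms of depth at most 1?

10

Let N_k count ground terms of depth at most k. Each non-constant term of depth ≤ k is some function symbol applied to depth-≤(k−1) arguments, giving N_k = 2 + N_{k-1}^2 + N_{k-1}^2.
N_0 = 2
N_1 = 2 + 2^2 + 2^2 = 10
Explicitly: c4, c3, h(c4, c4), h(c4, c3), h(c3, c4), h(c3, c3), f(c4, c4), f(c4, c3), f(c3, c4), f(c3, c3).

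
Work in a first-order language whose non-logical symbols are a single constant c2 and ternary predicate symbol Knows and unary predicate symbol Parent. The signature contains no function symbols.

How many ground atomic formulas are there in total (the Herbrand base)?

With no function symbols, the Herbrand universe is just the 1 constant.
Ground atoms per predicate: Knows: 1^3 = 1, Parent: 1.
Herbrand base size = 1 + 1 = 2.

2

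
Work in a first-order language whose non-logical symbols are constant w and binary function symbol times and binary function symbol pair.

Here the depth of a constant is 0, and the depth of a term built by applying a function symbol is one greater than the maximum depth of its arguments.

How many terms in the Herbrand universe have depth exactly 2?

16

Write N_k for the number of ground terms of depth ≤ k. A term of depth ≤ k is either a constant or a function symbol applied to arguments of depth ≤ k−1, so N_k = 1 + N_{k-1}^2 + N_{k-1}^2.
N_0 = 1
N_1 = 1 + 1^2 + 1^2 = 3
N_2 = 1 + 3^2 + 3^2 = 19
Terms of depth exactly 2: N_2 − N_1 = 19 − 3 = 16.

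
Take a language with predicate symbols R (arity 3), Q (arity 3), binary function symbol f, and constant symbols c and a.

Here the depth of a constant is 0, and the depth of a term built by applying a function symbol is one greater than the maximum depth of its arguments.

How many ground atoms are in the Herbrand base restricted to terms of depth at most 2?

109744

First count ground terms of depth ≤ 2.
If N_k denotes the number of depth-≤k ground terms, the 2 constants give N_0 = 2, and each function symbol of arity r contributes N_{k-1}^r new terms at level k: N_k = 2 + N_{k-1}^2.
N_0 = 2
N_1 = 2 + 2^2 = 6
N_2 = 2 + 6^2 = 38
So |H| = 38.
Ground atoms are formed by filling each argument slot of a predicate with a term from H, so an r-ary predicate gives |H|^r atoms:
  R: 38^3 = 54872;  Q: 38^3 = 54872
Total ground atoms: 54872 + 54872 = 109744.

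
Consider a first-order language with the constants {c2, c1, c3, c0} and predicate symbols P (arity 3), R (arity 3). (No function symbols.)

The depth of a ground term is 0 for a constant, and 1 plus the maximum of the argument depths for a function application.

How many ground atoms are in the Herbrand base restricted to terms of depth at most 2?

First count ground terms of depth ≤ 2.
With no function symbols every ground term is a constant, so there are exactly 4 ground terms at every depth bound.
N_0 = 4
N_1 = 4
N_2 = 4
Explicitly: c2, c1, c3, c0.
So |H| = 4.
Ground atoms are formed by filling each argument slot of a predicate with a term from H, so an r-ary predicate gives |H|^r atoms:
  P: 4^3 = 64;  R: 4^3 = 64
Total ground atoms: 64 + 64 = 128.

128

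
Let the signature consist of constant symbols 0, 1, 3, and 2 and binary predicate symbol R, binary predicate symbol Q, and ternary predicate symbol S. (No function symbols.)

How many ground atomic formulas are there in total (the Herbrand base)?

With no function symbols, the Herbrand universe is just the 4 constants.
Ground atoms per predicate: R: 4^2 = 16, Q: 4^2 = 16, S: 4^3 = 64.
Herbrand base size = 16 + 16 + 64 = 96.

96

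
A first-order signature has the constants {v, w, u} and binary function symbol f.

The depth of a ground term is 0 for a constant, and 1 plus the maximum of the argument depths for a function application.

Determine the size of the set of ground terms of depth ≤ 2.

Let N_k count ground terms of depth at most k. Each non-constant term of depth ≤ k is some function symbol applied to depth-≤(k−1) arguments, giving N_k = 3 + N_{k-1}^2.
N_0 = 3
N_1 = 3 + 3^2 = 12
N_2 = 3 + 12^2 = 147

147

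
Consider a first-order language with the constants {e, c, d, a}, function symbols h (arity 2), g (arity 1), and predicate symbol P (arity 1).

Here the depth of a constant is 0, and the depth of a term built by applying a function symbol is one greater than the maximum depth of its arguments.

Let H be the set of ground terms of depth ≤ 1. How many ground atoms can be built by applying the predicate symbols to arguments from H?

First count ground terms of depth ≤ 1.
Let N_k = |{terms of depth ≤ k}|. Then N_0 = 4 and N_k = 4 + N_{k-1}^2 + N_{k-1} for k ≥ 1 (one summand per function symbol, arity giving the exponent).
N_0 = 4
N_1 = 4 + 4^2 + 4 = 24
So |H| = 24.
Each predicate of arity r yields |H|^r ground atoms (one per choice of an r-tuple from H):
  P: 24
Total ground atoms: 24.

24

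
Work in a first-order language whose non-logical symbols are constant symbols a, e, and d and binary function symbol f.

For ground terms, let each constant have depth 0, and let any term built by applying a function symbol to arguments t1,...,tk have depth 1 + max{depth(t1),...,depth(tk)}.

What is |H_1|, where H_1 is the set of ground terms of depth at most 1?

12

Let N_k count ground terms of depth at most k. Each non-constant term of depth ≤ k is some function symbol applied to depth-≤(k−1) arguments, giving N_k = 3 + N_{k-1}^2.
N_0 = 3
N_1 = 3 + 3^2 = 12
Explicitly: a, e, d, f(a, a), f(a, e), f(a, d), f(e, a), f(e, e), f(e, d), f(d, a), f(d, e), f(d, d).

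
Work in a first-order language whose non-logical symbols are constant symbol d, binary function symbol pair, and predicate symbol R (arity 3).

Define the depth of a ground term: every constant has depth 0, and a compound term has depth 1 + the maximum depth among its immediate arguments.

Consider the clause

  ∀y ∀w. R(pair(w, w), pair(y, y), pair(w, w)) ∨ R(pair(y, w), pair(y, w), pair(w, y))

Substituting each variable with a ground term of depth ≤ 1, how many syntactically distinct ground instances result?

4

Ground terms of depth ≤ 1:
  If N_k denotes the number of depth-≤k ground terms, the 1 constant gives N_0 = 1, and each function symbol of arity r contributes N_{k-1}^r new terms at level k: N_k = 1 + N_{k-1}^2.
  N_0 = 1
  N_1 = 1 + 1^2 = 2
  Explicitly: d, pair(d, d).
So there are 2 ground terms available for substitution.
There are 2 variables to instantiate (y, w), each occurring in at least one literal, so different choices give different ground instances.
Number of ground instances = 2^2 = 4.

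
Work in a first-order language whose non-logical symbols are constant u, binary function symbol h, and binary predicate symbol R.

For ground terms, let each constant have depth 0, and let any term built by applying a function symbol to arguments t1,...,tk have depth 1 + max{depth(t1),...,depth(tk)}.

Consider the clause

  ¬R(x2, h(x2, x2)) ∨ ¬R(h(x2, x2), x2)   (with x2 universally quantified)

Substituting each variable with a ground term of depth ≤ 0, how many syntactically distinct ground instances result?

Ground terms of depth ≤ 0:
  Count level by level. With function symbols h/2, the terms of depth ≤ k are the 1 constant together with each function applied to depth-≤(k−1) tuples, so N_k = 1 + N_{k-1}^2.
  N_0 = 1
So there is exactly 1 ground term available for substitution.
There is 1 variable to instantiate (x2),  occurring in at least one literal, so different choices give different ground instances.
Number of ground instances = 1.

1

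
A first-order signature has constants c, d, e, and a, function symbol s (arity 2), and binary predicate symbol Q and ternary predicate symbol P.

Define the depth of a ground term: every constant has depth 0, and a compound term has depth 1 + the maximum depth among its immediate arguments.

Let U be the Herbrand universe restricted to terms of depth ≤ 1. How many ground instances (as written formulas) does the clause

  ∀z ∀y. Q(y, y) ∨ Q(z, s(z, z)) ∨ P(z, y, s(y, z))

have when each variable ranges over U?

Ground terms of depth ≤ 1:
  Let N_k count ground terms of depth at most k. Each non-constant term of depth ≤ k is some function symbol applied to depth-≤(k−1) arguments, giving N_k = 4 + N_{k-1}^2.
  N_0 = 4
  N_1 = 4 + 4^2 = 20
So there are 20 ground terms available for substitution.
Each of z, y ranges independently over the available ground terms, and distinct assignments produce distinct instances.
Number of ground instances = 20^2 = 400.

400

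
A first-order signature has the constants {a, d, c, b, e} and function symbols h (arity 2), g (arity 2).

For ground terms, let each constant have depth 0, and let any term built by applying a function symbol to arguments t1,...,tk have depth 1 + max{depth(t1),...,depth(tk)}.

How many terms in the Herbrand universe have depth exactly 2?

Let N_k count ground terms of depth at most k. Each non-constant term of depth ≤ k is some function symbol applied to depth-≤(k−1) arguments, giving N_k = 5 + N_{k-1}^2 + N_{k-1}^2.
N_0 = 5
N_1 = 5 + 5^2 + 5^2 = 55
N_2 = 5 + 55^2 + 55^2 = 6055
Terms of depth exactly 2: N_2 − N_1 = 6055 − 55 = 6000.

6000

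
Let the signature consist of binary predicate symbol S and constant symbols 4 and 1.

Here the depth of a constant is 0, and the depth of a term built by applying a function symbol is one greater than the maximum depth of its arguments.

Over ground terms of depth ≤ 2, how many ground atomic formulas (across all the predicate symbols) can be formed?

First count ground terms of depth ≤ 2.
With no function symbols every ground term is a constant, so there are exactly 2 ground terms at every depth bound.
N_0 = 2
N_1 = 2
N_2 = 2
Explicitly: 4, 1.
So |H| = 2.
A ground atom is a predicate applied to a tuple of terms from H, so the count is the sum over predicates of |H|^arity:
  S: 2^2 = 4
Total ground atoms: 4.

4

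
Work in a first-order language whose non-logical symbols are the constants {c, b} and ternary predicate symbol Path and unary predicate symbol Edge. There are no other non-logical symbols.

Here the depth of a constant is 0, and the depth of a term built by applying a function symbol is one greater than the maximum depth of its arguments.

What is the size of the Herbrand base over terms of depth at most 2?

10

First count ground terms of depth ≤ 2.
With no function symbols every ground term is a constant, so there are exactly 2 ground terms at every depth bound.
N_0 = 2
N_1 = 2
N_2 = 2
Explicitly: c, b.
So |H| = 2.
Each predicate of arity r yields |H|^r ground atoms (one per choice of an r-tuple from H):
  Path: 2^3 = 8;  Edge: 2
Total ground atoms: 8 + 2 = 10.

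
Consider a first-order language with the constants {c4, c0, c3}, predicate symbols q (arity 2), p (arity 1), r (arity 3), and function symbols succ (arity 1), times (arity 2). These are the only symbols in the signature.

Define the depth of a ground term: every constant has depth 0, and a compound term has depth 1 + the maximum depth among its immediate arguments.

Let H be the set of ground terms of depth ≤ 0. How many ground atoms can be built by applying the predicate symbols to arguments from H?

39

First count ground terms of depth ≤ 0.
Write N_k for the number of ground terms of depth ≤ k. A term of depth ≤ k is either a constant or a function symbol applied to arguments of depth ≤ k−1, so N_k = 3 + N_{k-1} + N_{k-1}^2.
N_0 = 3
Explicitly: c4, c0, c3.
So |H| = 3.
Ground atoms are formed by filling each argument slot of a predicate with a term from H, so an r-ary predicate gives |H|^r atoms:
  q: 3^2 = 9;  p: 3;  r: 3^3 = 27
Total ground atoms: 9 + 3 + 27 = 39.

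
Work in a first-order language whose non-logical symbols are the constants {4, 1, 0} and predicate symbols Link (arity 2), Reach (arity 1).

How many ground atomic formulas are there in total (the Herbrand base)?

12

With no function symbols, the Herbrand universe is just the 3 constants.
Ground atoms per predicate: Link: 3^2 = 9, Reach: 3.
Herbrand base size = 9 + 3 = 12.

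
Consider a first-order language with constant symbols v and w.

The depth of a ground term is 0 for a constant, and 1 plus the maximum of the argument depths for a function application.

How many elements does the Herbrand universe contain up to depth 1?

With no function symbols every ground term is a constant, so there are exactly 2 ground terms at every depth bound.
N_0 = 2
N_1 = 2

2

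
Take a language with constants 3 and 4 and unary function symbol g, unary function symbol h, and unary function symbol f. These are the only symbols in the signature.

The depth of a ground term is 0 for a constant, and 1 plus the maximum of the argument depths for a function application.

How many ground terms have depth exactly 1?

If N_k denotes the number of depth-≤k ground terms, the 2 constants give N_0 = 2, and each function symbol of arity r contributes N_{k-1}^r new terms at level k: N_k = 2 + N_{k-1} + N_{k-1} + N_{k-1}.
N_0 = 2
N_1 = 2 + 2 + 2 + 2 = 8
Terms of depth exactly 1: N_1 − N_0 = 8 − 2 = 6.

6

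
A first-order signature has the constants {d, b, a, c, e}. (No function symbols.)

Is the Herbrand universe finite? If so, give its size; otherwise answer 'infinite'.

There are no function symbols, so every ground term is one of the 5 constants.
The Herbrand universe is {d, b, a, c, e}, which is finite with 5 elements.

5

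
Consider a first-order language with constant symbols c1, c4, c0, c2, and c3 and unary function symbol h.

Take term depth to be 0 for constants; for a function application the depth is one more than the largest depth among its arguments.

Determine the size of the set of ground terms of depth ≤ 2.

15

Write N_k for the number of ground terms of depth ≤ k. A term of depth ≤ k is either a constant or a function symbol applied to arguments of depth ≤ k−1, so N_k = 5 + N_{k-1}.
N_0 = 5
N_1 = 5 + 5 = 10
N_2 = 5 + 10 = 15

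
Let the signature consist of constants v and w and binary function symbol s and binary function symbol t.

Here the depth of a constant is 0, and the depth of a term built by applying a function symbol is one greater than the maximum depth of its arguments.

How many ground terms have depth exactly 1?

Let N_k count ground terms of depth at most k. Each non-constant term of depth ≤ k is some function symbol applied to depth-≤(k−1) arguments, giving N_k = 2 + N_{k-1}^2 + N_{k-1}^2.
N_0 = 2
N_1 = 2 + 2^2 + 2^2 = 10
Terms of depth exactly 1: N_1 − N_0 = 10 − 2 = 8.

8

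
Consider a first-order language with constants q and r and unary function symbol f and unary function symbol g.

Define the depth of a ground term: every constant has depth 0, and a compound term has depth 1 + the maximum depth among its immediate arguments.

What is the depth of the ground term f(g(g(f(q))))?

4

depth(f(q)) = 1 + depth(q) = 1 + 0 = 1
depth(g(f(q))) = 1 + depth(f(q)) = 1 + 1 = 2
depth(g(g(f(q)))) = 1 + depth(g(f(q))) = 1 + 2 = 3
depth(f(g(g(f(q))))) = 1 + depth(g(g(f(q)))) = 1 + 3 = 4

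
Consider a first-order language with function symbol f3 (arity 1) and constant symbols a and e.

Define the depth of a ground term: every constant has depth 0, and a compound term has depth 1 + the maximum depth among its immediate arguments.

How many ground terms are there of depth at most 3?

Let N_k count ground terms of depth at most k. Each non-constant term of depth ≤ k is some function symbol applied to depth-≤(k−1) arguments, giving N_k = 2 + N_{k-1}.
N_0 = 2
N_1 = 2 + 2 = 4
N_2 = 2 + 4 = 6
N_3 = 2 + 6 = 8
Explicitly: a, e, f3(a), f3(e), f3(f3(a)), f3(f3(e)), f3(f3(f3(a))), f3(f3(f3(e))).

8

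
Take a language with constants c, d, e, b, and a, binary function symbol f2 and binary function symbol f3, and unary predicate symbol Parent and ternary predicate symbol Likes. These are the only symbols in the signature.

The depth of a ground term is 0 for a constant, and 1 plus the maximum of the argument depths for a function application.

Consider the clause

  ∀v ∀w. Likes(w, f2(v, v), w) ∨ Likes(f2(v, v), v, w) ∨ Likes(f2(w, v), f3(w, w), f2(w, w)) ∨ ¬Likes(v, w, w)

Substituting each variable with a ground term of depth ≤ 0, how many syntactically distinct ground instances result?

Ground terms of depth ≤ 0:
  If N_k denotes the number of depth-≤k ground terms, the 5 constants give N_0 = 5, and each function symbol of arity r contributes N_{k-1}^r new terms at level k: N_k = 5 + N_{k-1}^2 + N_{k-1}^2.
  N_0 = 5
So there are 5 ground terms available for substitution.
Each of v, w ranges independently over the available ground terms, and distinct assignments produce distinct instances.
Number of ground instances = 5^2 = 25.

25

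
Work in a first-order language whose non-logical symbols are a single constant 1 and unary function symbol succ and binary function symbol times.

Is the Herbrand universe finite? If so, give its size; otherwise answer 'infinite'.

The signature has at least one function symbol (succ, arity 1) and at least one constant (1).
Iterating succ gives infinitely many distinct ground terms: 1, succ(1), succ(succ(1)), ...
So the Herbrand universe is infinite.

infinite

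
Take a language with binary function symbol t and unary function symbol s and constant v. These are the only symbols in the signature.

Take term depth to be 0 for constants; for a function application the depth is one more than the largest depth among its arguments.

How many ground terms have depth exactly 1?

2

Let N_k count ground terms of depth at most k. Each non-constant term of depth ≤ k is some function symbol applied to depth-≤(k−1) arguments, giving N_k = 1 + N_{k-1}^2 + N_{k-1}.
N_0 = 1
N_1 = 1 + 1^2 + 1 = 3
Terms of depth exactly 1: N_1 − N_0 = 3 − 1 = 2.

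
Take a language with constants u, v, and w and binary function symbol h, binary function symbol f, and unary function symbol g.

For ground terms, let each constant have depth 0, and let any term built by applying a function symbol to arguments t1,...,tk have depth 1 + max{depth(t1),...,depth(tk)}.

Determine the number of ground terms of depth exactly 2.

Count level by level. With function symbols h/2, f/2, g/1, the terms of depth ≤ k are the 3 constants together with each function applied to depth-≤(k−1) tuples, so N_k = 3 + N_{k-1}^2 + N_{k-1}^2 + N_{k-1}.
N_0 = 3
N_1 = 3 + 3^2 + 3^2 + 3 = 24
N_2 = 3 + 24^2 + 24^2 + 24 = 1179
Terms of depth exactly 2: N_2 − N_1 = 1179 − 24 = 1155.

1155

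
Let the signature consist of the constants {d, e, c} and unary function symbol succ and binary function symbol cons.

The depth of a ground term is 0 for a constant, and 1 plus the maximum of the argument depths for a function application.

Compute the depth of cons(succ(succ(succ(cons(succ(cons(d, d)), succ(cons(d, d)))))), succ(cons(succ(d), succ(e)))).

depth(cons(d, d)) = 1 + max(0, 0) = 1
depth(succ(cons(d, d))) = 1 + depth(cons(d, d)) = 1 + 1 = 2
depth(cons(succ(cons(d, d)), succ(cons(d, d)))) = 1 + max(2, 2) = 3
depth(succ(cons(succ(cons(d, d)), succ(cons(d, d))))) = 1 + depth(cons(succ(cons(d, d)), succ(cons(d, d)))) = 1 + 3 = 4
depth(succ(succ(cons(succ(cons(d, d)), succ(cons(d, d)))))) = 1 + depth(succ(cons(succ(cons(d, d)), succ(cons(d, d))))) = 1 + 4 = 5
depth(succ(succ(succ(cons(succ(cons(d, d)), succ(cons(d, d))))))) = 1 + depth(succ(succ(cons(succ(cons(d, d)), succ(cons(d, d)))))) = 1 + 5 = 6
depth(succ(d)) = 1 + depth(d) = 1 + 0 = 1
depth(succ(e)) = 1 + depth(e) = 1 + 0 = 1
depth(cons(succ(d), succ(e))) = 1 + max(1, 1) = 2
depth(succ(cons(succ(d), succ(e)))) = 1 + depth(cons(succ(d), succ(e))) = 1 + 2 = 3
depth(cons(succ(succ(succ(cons(succ(cons(d, d)), succ(cons(d, d)))))), succ(cons(succ(d), succ(e))))) = 1 + max(6, 3) = 7

7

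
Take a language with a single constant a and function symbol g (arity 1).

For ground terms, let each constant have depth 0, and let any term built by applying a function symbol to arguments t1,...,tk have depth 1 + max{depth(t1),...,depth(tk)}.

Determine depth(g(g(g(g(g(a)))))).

5

depth(g(a)) = 1 + depth(a) = 1 + 0 = 1
depth(g(g(a))) = 1 + depth(g(a)) = 1 + 1 = 2
depth(g(g(g(a)))) = 1 + depth(g(g(a))) = 1 + 2 = 3
depth(g(g(g(g(a))))) = 1 + depth(g(g(g(a)))) = 1 + 3 = 4
depth(g(g(g(g(g(a)))))) = 1 + depth(g(g(g(g(a))))) = 1 + 4 = 5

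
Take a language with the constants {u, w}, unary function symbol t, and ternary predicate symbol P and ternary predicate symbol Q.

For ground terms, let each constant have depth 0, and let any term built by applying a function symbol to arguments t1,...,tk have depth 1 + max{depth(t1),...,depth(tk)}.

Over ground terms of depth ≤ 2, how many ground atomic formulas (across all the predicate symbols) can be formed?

432

First count ground terms of depth ≤ 2.
Let N_k count ground terms of depth at most k. Each non-constant term of depth ≤ k is some function symbol applied to depth-≤(k−1) arguments, giving N_k = 2 + N_{k-1}.
N_0 = 2
N_1 = 2 + 2 = 4
N_2 = 2 + 4 = 6
Explicitly: u, w, t(u), t(w), t(t(u)), t(t(w)).
So |H| = 6.
Ground atoms are formed by filling each argument slot of a predicate with a term from H, so an r-ary predicate gives |H|^r atoms:
  P: 6^3 = 216;  Q: 6^3 = 216
Total ground atoms: 216 + 216 = 432.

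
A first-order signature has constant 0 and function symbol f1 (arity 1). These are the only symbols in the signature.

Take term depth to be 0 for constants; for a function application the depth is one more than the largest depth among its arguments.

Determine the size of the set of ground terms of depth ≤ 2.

Let N_k count ground terms of depth at most k. Each non-constant term of depth ≤ k is some function symbol applied to depth-≤(k−1) arguments, giving N_k = 1 + N_{k-1}.
N_0 = 1
N_1 = 1 + 1 = 2
N_2 = 1 + 2 = 3
Explicitly: 0, f1(0), f1(f1(0)).

3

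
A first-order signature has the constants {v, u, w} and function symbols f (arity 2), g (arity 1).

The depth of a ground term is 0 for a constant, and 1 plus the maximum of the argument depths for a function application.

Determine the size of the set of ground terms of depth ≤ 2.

243

Let N_k count ground terms of depth at most k. Each non-constant term of depth ≤ k is some function symbol applied to depth-≤(k−1) arguments, giving N_k = 3 + N_{k-1}^2 + N_{k-1}.
N_0 = 3
N_1 = 3 + 3^2 + 3 = 15
N_2 = 3 + 15^2 + 15 = 243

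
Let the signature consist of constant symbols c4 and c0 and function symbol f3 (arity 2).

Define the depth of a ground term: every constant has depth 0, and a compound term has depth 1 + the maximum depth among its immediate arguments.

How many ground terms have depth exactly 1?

If N_k denotes the number of depth-≤k ground terms, the 2 constants give N_0 = 2, and each function symbol of arity r contributes N_{k-1}^r new terms at level k: N_k = 2 + N_{k-1}^2.
N_0 = 2
N_1 = 2 + 2^2 = 6
Terms of depth exactly 1: N_1 − N_0 = 6 − 2 = 4.

4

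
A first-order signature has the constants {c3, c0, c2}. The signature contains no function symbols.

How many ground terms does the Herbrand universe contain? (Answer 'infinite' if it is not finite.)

There are no function symbols, so every ground term is one of the 3 constants.
The Herbrand universe is {c3, c0, c2}, which is finite with 3 elements.

3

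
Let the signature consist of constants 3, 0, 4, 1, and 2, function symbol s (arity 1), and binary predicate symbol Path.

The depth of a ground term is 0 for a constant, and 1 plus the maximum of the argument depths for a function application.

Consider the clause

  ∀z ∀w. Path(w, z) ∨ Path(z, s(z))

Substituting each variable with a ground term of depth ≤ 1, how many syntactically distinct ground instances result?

Ground terms of depth ≤ 1:
  Count level by level. With function symbols s/1, the terms of depth ≤ k are the 5 constants together with each function applied to depth-≤(k−1) tuples, so N_k = 5 + N_{k-1}.
  N_0 = 5
  N_1 = 5 + 5 = 10
So there are 10 ground terms available for substitution.
Each of z, w ranges independently over the available ground terms, and distinct assignments produce distinct instances.
Number of ground instances = 10^2 = 100.

100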